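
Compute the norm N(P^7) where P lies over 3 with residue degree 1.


N(P^a) = p^(a*f)
= 3^(7*1)
= 3^7
= 2187

2187


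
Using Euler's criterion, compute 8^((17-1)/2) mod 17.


p = 17 is prime and the exponent is (p-1)/2 = 8, so by Euler's criterion 8^8 = (8/17) = +1 or -1 mod 17.
Compute by square-and-multiply:
  8 = 8 (binary 1000)
  Repeated squaring mod 17: 8^1 = 8, 8^2 = 13, 8^4 = 16, 8^8 = 1
  8^8 = 1 mod 17
Result 1: 8 is a quadratic residue mod 17.
8^8 mod 17 = 1

1


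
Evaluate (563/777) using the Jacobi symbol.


Compute (563/777) via quadratic reciprocity:
  reciprocity: (563/777) -> +(777/563)
  reduce: (214/563)
  pull out 2: (2/563) = -1  (since 563 mod 8 = 3)
  reciprocity: (107/563) -> -(563/107)
  reduce: (28/107)
  pull out 2: (2/107) = -1  (since 107 mod 8 = 3)
  pull out 2: (2/107) = -1  (since 107 mod 8 = 3)
  reciprocity: (7/107) -> -(107/7)
  reduce: (2/7)
  pull out 2: (2/7) = +1  (since 7 mod 8 = 7)
  (1/7) = 1
Product of signs = -1

-1


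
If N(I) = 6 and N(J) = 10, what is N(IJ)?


N(IJ) = N(I) * N(J)
= 6 * 10
= 60

60


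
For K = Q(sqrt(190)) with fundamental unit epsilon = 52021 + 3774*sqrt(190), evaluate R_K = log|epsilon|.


epsilon = 52021 + 3774*sqrt(190)
= 104042.0000
R = ln(104042.0000)
= 11.5525

11.5525


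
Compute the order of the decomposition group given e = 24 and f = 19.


|D_P| = e * f
= 24 * 19
= 456

456


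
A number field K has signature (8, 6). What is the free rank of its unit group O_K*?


By Dirichlet's unit theorem:
rank = r1 + r2 - 1
= 8 + 6 - 1
= 13

13


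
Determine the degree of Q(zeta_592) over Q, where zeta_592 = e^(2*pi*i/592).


The degree equals Euler's totient phi(592).
592 = 2^4 * 37
phi(592) = 288

288


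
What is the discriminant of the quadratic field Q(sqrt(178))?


For K = Q(sqrt(d)) with d squarefree: disc(K) = d if d = 1 mod 4, and disc(K) = 4d if d = 2 or 3 mod 4.
Here d = 178, and d mod 4 = 2.
d = 2 mod 4, not 1 (O_K = Z[sqrt(d)]), so disc(K) = 4d = 4 * (178) = 712

712


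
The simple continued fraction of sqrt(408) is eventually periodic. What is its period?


Run the CF algorithm for sqrt(408).
a_0 = floor(sqrt(408)) = 20; set m_0=0, q_0=1.
Recurrence: m' = q*a - m,  q' = (d - m'^2)/q,  a' = floor((a_0 + m')/q').
  step 1: m=20, q=8, a=5
  step 2: m=20, q=1, a=40
a_2 = 2*a_0 = 40, so the period closes here.
sqrt(408) = [20; 5, 40]
Period length = 2

2


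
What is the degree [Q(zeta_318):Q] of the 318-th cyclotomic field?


The degree equals Euler's totient phi(318).
318 = 2 * 3 * 53
phi(318) = 104

104


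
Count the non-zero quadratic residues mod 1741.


For prime p, the number of non-zero quadratic residues is (p-1)/2.
= (1741-1)/2
= 870

870


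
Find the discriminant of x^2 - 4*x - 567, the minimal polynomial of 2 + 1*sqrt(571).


The element 2 + 1*sqrt(571) has minimal polynomial:
x^2 - 4*x - 567
Discriminant = (-4)^2 - 4*(-567)
= 16 + 2268
= 2284

2284


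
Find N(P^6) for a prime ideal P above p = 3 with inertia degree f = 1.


N(P^a) = p^(a*f)
= 3^(6*1)
= 3^6
= 729

729


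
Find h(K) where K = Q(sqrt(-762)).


K = Q(sqrt(-762)). d mod 4 = 2, so D = disc(K) = 4d = -3048
h(K) equals the number of primitive reduced positive-definite forms (a, b, c) = a*x^2 + b*x*y + c*y^2 with b^2 - 4ac = D,
where reduced means |b| <= a <= c, with b >= 0 whenever |b| = a or a = c, and primitive means gcd(a, b, c) = 1.
Reduced forces 3a^2 <= |D| = 3048, so 1 <= a <= 31; b must have the parity of D, and c = (b^2 - D)/(4a) must be an integer >= a.
Enumerate a = 1..31, b in [-a, a]:
  a=1: (1, 0, 762)  [1]
  a=2: (2, 0, 381)  [1]
  a=3: (3, 0, 254)  [1]
  a=4..5: none
  a=6: (6, 0, 127)  [1]
  a=7: (7, -2, 109), (7, 2, 109)  [2]
  a=8..13: none
  a=14: (14, -12, 57), (14, 12, 57)  [2]
  a=15..18: none
  a=19: (19, -12, 42), (19, 12, 42)  [2]
  a=20: none
  a=21: (21, -12, 38), (21, 12, 38)  [2]
  a=22..31: none
Total reduced forms: 1 + 1 + 1 + 1 + 2 + 2 + 2 + 2 = 12
h = 12

12


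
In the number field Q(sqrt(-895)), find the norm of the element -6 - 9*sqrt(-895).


N(a + b*sqrt(d)) = a^2 - d*b^2
= (-6)^2 - (-895)*(-9)^2
= 36 + 72495
= 72531

72531


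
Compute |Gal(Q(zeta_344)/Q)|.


|Gal(Q(zeta_344)/Q)| = phi(344)
= 168

168


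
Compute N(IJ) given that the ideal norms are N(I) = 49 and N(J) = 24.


N(IJ) = N(I) * N(J)
= 49 * 24
= 1176

1176


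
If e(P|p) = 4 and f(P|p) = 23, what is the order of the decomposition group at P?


|D_P| = e * f
= 4 * 23
= 92

92


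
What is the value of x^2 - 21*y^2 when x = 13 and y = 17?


x^2 - d*y^2
= 13^2 - 21*17^2
= 169 - 6069
= -5900

-5900


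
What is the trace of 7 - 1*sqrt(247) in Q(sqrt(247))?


Tr(a + b*sqrt(d)) = (a + b*sqrt(d)) + (a - b*sqrt(d)) = 2a
= 2 * (7)
= 14

14


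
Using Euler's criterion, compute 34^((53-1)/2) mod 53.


p = 53 is prime and the exponent is (p-1)/2 = 26, so by Euler's criterion 34^26 = (34/53) = +1 or -1 mod 53.
Compute by square-and-multiply:
  26 = 16 + 8 + 2 (binary 11010)
  Repeated squaring mod 53: 34^1 = 34, 34^2 = 43, 34^4 = 47, 34^8 = 36, 34^16 = 24
  34^26 = 34^16 * 34^8 * 34^2 = 24 * 36 * 43 mod 53
    24 * 36 = 864 = 16 mod 53
    16 * 43 = 688 = 52 mod 53
  34^26 = 52 mod 53
Result 52 = p - 1 = -1 mod 53: 34 is a quadratic non-residue mod 53. As a residue in [0, p-1] the value is 52.
34^26 mod 53 = 52

52


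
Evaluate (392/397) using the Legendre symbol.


p = 397 is prime, so compute (392/397) with the reciprocity algorithm (Jacobi-symbol steps: pull out 2s via (2/n), flip via reciprocity, reduce):
  pull out 2: (2/397) = -1  (since 397 mod 8 = 5)
  pull out 2: (2/397) = -1  (since 397 mod 8 = 5)
  pull out 2: (2/397) = -1  (since 397 mod 8 = 5)
  reciprocity: (49/397) -> +(397/49)
  reduce: (5/49)
  reciprocity: (5/49) -> +(49/5)
  reduce: (4/5)
  pull out 2: (2/5) = -1  (since 5 mod 8 = 5)
  pull out 2: (2/5) = -1  (since 5 mod 8 = 5)
  (1/5) = 1
Product of signs = -1
(392/397) = -1

-1


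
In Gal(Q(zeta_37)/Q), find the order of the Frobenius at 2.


The Frobenius at p in Gal(Q(zeta_n)/Q) = (Z/nZ)* is the class of p, so its order is ord_37(2), the smallest k >= 1 with 2^k = 1 mod 37.
n = 37 = 37, phi(37) = 36; the order divides phi(n).
Divisors of 36: 1, 2, 3, 4, 6, 9, 12, 18, 36
Repeated squaring mod 37: 2^1 = 2, 2^2 = 4, 2^4 = 16, 2^8 = 34, 2^16 = 9, 2^32 = 7
Test divisors in increasing order:
  k=1: 2^1 = 2 mod 37
  k=2: 2^2 = 4 mod 37
  k=3: 2^3 = 4 * 2 = 8 mod 37
  k=4: 2^4 = 16 mod 37
  k=6: 2^6 = 16 * 4 = 27 mod 37
  k=9: 2^9 = 34 * 2 = 31 mod 37
  k=12: 2^12 = 34 * 16 = 26 mod 37
  k=18: 2^18 = 9 * 4 = 36 mod 37
  k=36: 2^36 = 7 * 16 = 1 mod 37  <- first divisor giving 1
Order = 36

36


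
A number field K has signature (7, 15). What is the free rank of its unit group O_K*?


By Dirichlet's unit theorem:
rank = r1 + r2 - 1
= 7 + 15 - 1
= 21

21


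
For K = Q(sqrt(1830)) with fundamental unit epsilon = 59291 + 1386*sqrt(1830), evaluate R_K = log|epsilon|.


epsilon = 59291 + 1386*sqrt(1830)
= 118582.0000
R = ln(118582.0000)
= 11.6834

11.6834


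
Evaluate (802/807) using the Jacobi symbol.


Compute (802/807) via quadratic reciprocity:
  pull out 2: (2/807) = +1  (since 807 mod 8 = 7)
  reciprocity: (401/807) -> +(807/401)
  reduce: (5/401)
  reciprocity: (5/401) -> +(401/5)
  reduce: (1/5)
  (1/5) = 1
Product of signs = 1

1


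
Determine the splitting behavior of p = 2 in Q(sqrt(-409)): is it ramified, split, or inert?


K = Q(sqrt(-409)). Since d mod 4 = 3, disc(K) = -1636.
Check p | disc: -1636 mod 2 = 0.
p divides disc, so p ramifies: (p) = P^2 with e=2, f=1, g=1.
Therefore p is ramified.

ramified


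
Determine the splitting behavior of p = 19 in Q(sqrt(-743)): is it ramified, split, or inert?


K = Q(sqrt(-743)). Since d mod 4 = 1, disc(K) = -743.
Check p | disc: -743 mod 19 = 17.
p does not divide disc. Compute Legendre symbol (d/p):
17^((19-1)/2) mod 19 = 1
(d/p) = 1, so p splits: (p) = P*P' with e=1, f=1, g=2.
Therefore p is split.

split


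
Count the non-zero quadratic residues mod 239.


For prime p, the number of non-zero quadratic residues is (p-1)/2.
= (239-1)/2
= 119

119


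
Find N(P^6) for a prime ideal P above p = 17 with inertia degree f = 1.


N(P^a) = p^(a*f)
= 17^(6*1)
= 17^6
= 24137569

24137569


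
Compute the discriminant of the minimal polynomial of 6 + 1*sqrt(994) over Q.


The element 6 + 1*sqrt(994) has minimal polynomial:
x^2 - 12*x - 958
Discriminant = (-12)^2 - 4*(-958)
= 144 + 3832
= 3976

3976


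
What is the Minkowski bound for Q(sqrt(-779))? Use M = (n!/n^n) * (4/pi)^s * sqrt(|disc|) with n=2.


d = -779, d mod 4 = 1, so disc(K) = d = -779; |disc(K)| = 779
Imaginary quadratic field, so n = 2, s = r2 = 1, r1 = 0
M = (n!/n^n) * (4/pi)^s * sqrt(|disc(K)|) = (2!/2^2) * (4/pi)^1 * sqrt(779)
= 0.5 * 1.273240 * 27.910571
= 17.7684

17.7684


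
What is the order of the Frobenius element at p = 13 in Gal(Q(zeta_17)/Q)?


The Frobenius at p in Gal(Q(zeta_n)/Q) = (Z/nZ)* is the class of p, so its order is ord_17(13), the smallest k >= 1 with 13^k = 1 mod 17.
n = 17 = 17, phi(17) = 16; the order divides phi(n).
Divisors of 16: 1, 2, 4, 8, 16
Repeated squaring mod 17: 13^1 = 13, 13^2 = 16, 13^4 = 1, 13^8 = 1, 13^16 = 1
Test divisors in increasing order:
  k=1: 13^1 = 13 mod 17
  k=2: 13^2 = 16 mod 17
  k=4: 13^4 = 1 mod 17  <- first divisor giving 1
Order = 4

4


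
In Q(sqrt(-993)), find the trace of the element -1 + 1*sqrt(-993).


Tr(a + b*sqrt(d)) = (a + b*sqrt(d)) + (a - b*sqrt(d)) = 2a
= 2 * (-1)
= -2

-2


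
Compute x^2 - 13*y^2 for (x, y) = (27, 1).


x^2 - d*y^2
= 27^2 - 13*1^2
= 729 - 13
= 716

716


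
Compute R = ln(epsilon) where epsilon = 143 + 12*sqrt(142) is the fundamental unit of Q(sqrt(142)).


epsilon = 143 + 12*sqrt(142)
= 285.9965
R = ln(285.9965)
= 5.6560

5.6560


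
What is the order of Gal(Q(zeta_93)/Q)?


|Gal(Q(zeta_93)/Q)| = phi(93)
= 60

60


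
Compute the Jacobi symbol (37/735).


Compute (37/735) via quadratic reciprocity:
  reciprocity: (37/735) -> +(735/37)
  reduce: (32/37)
  pull out 2: (2/37) = -1  (since 37 mod 8 = 5)
  pull out 2: (2/37) = -1  (since 37 mod 8 = 5)
  pull out 2: (2/37) = -1  (since 37 mod 8 = 5)
  pull out 2: (2/37) = -1  (since 37 mod 8 = 5)
  pull out 2: (2/37) = -1  (since 37 mod 8 = 5)
  (1/37) = 1
Product of signs = -1

-1


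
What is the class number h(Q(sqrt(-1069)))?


K = Q(sqrt(-1069)). d mod 4 = 3, so D = disc(K) = 4d = -4276
h(K) equals the number of primitive reduced positive-definite forms (a, b, c) = a*x^2 + b*x*y + c*y^2 with b^2 - 4ac = D,
where reduced means |b| <= a <= c, with b >= 0 whenever |b| = a or a = c, and primitive means gcd(a, b, c) = 1.
Reduced forces 3a^2 <= |D| = 4276, so 1 <= a <= 37; b must have the parity of D, and c = (b^2 - D)/(4a) must be an integer >= a.
Enumerate a = 1..37, b in [-a, a]:
  a=1: (1, 0, 1069)  [1]
  a=2: (2, 2, 535)  [1]
  a=3..4: none
  a=5: (5, -2, 214), (5, 2, 214)  [2]
  a=6: none
  a=7: (7, -6, 154), (7, 6, 154)  [2]
  a=8..9: none
  a=10: (10, -2, 107), (10, 2, 107)  [2]
  a=11: (11, -6, 98), (11, 6, 98)  [2]
  a=12: none
  a=13: (13, -12, 85), (13, 12, 85)  [2]
  a=14: (14, -6, 77), (14, 6, 77)  [2]
  a=15..16: none
  a=17: (17, -12, 65), (17, 12, 65)  [2]
  a=18..21: none
  a=22: (22, -6, 49), (22, 6, 49)  [2]
  a=23: (23, -18, 50), (23, 18, 50)  [2]
  a=24: none
  a=25: (25, -18, 46), (25, 18, 46)  [2]
  a=26: (26, -14, 43), (26, 14, 43)  [2]
  a=27..28: none
  a=29: (29, -4, 37), (29, 4, 37)  [2]
  a=30: none
  a=31: (31, -8, 35), (31, 8, 35)  [2]
  a=32..33: none
  a=34: (34, -22, 35), (34, 22, 35)  [2]
  a=35..37: none
Total reduced forms: 1 + 1 + 2 + 2 + 2 + 2 + 2 + 2 + 2 + 2 + 2 + 2 + 2 + 2 + 2 + 2 = 30
h = 30

30


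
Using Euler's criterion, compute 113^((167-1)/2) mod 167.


p = 167 is prime and the exponent is (p-1)/2 = 83, so by Euler's criterion 113^83 = (113/167) = +1 or -1 mod 167.
Compute by square-and-multiply:
  83 = 64 + 16 + 2 + 1 (binary 1010011)
  Repeated squaring mod 167: 113^1 = 113, 113^2 = 77, 113^4 = 84, 113^8 = 42, 113^16 = 94, 113^32 = 152, 113^64 = 58
  113^83 = 113^64 * 113^16 * 113^2 * 113^1 = 58 * 94 * 77 * 113 mod 167
    58 * 94 = 5452 = 108 mod 167
    108 * 77 = 8316 = 133 mod 167
    133 * 113 = 15029 = 166 mod 167
  113^83 = 166 mod 167
Result 166 = p - 1 = -1 mod 167: 113 is a quadratic non-residue mod 167. As a residue in [0, p-1] the value is 166.
113^83 mod 167 = 166

166


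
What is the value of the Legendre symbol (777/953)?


p = 953 is prime, so compute (777/953) with the reciprocity algorithm (Jacobi-symbol steps: pull out 2s via (2/n), flip via reciprocity, reduce):
  reciprocity: (777/953) -> +(953/777)
  reduce: (176/777)
  pull out 2: (2/777) = +1  (since 777 mod 8 = 1)
  pull out 2: (2/777) = +1  (since 777 mod 8 = 1)
  pull out 2: (2/777) = +1  (since 777 mod 8 = 1)
  pull out 2: (2/777) = +1  (since 777 mod 8 = 1)
  reciprocity: (11/777) -> +(777/11)
  reduce: (7/11)
  reciprocity: (7/11) -> -(11/7)
  reduce: (4/7)
  pull out 2: (2/7) = +1  (since 7 mod 8 = 7)
  pull out 2: (2/7) = +1  (since 7 mod 8 = 7)
  (1/7) = 1
Product of signs = -1
(777/953) = -1

-1


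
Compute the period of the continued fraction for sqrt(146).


Run the CF algorithm for sqrt(146).
a_0 = floor(sqrt(146)) = 12; set m_0=0, q_0=1.
Recurrence: m' = q*a - m,  q' = (d - m'^2)/q,  a' = floor((a_0 + m')/q').
  step 1: m=12, q=2, a=12
  step 2: m=12, q=1, a=24
a_2 = 2*a_0 = 24, so the period closes here.
sqrt(146) = [12; 12, 24]
Period length = 2

2


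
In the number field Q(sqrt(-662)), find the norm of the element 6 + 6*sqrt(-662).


N(a + b*sqrt(d)) = a^2 - d*b^2
= (6)^2 - (-662)*(6)^2
= 36 + 23832
= 23868

23868


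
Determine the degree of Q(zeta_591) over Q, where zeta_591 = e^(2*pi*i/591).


The degree equals Euler's totient phi(591).
591 = 3 * 197
phi(591) = 392

392


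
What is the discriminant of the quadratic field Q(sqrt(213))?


For K = Q(sqrt(d)) with d squarefree: disc(K) = d if d = 1 mod 4, and disc(K) = 4d if d = 2 or 3 mod 4.
Here d = 213, and d mod 4 = 1.
d = 1 mod 4 (O_K = Z[(1+sqrt(d))/2]), so disc(K) = d = 213

213


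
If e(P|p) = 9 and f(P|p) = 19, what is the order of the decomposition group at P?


|D_P| = e * f
= 9 * 19
= 171

171


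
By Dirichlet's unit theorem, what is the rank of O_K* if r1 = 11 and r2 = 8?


By Dirichlet's unit theorem:
rank = r1 + r2 - 1
= 11 + 8 - 1
= 18

18


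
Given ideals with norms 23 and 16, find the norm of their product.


N(IJ) = N(I) * N(J)
= 23 * 16
= 368

368


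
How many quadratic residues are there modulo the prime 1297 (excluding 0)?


For prime p, the number of non-zero quadratic residues is (p-1)/2.
= (1297-1)/2
= 648

648


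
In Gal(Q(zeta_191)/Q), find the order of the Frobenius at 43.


The Frobenius at p in Gal(Q(zeta_n)/Q) = (Z/nZ)* is the class of p, so its order is ord_191(43), the smallest k >= 1 with 43^k = 1 mod 191.
n = 191 = 191, phi(191) = 190; the order divides phi(n).
Divisors of 190: 1, 2, 5, 10, 19, 38, 95, 190
Repeated squaring mod 191: 43^1 = 43, 43^2 = 130, 43^4 = 92, 43^8 = 60, 43^16 = 162, 43^32 = 77, 43^64 = 8, 43^128 = 64
Test divisors in increasing order:
  k=1: 43^1 = 43 mod 191
  k=2: 43^2 = 130 mod 191
  k=5: 43^5 = 92 * 43 = 136 mod 191
  k=10: 43^10 = 60 * 130 = 160 mod 191
  k=19: 43^19 = 162 * 130 * 43 = 49 mod 191
  k=38: 43^38 = 77 * 92 * 130 = 109 mod 191
  k=95: 43^95 = 8 * 162 * 60 * 92 * 130 * 43 = 1 mod 191  <- first divisor giving 1
Order = 95

95


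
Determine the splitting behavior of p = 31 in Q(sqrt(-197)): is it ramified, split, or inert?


K = Q(sqrt(-197)). Since d mod 4 = 3, disc(K) = -788.
Check p | disc: -788 mod 31 = 18.
p does not divide disc. Compute Legendre symbol (d/p):
20^((31-1)/2) mod 31 = 1
(d/p) = 1, so p splits: (p) = P*P' with e=1, f=1, g=2.
Therefore p is split.

split


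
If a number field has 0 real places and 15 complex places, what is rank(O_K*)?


By Dirichlet's unit theorem:
rank = r1 + r2 - 1
= 0 + 15 - 1
= 14

14


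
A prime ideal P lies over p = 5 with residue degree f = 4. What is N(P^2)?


N(P^a) = p^(a*f)
= 5^(2*4)
= 5^8
= 390625

390625


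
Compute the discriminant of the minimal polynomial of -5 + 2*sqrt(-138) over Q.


The element -5 + 2*sqrt(-138) has minimal polynomial:
x^2 + 10*x + 577
Discriminant = (10)^2 - 4*(577)
= 100 - 2308
= -2208

-2208


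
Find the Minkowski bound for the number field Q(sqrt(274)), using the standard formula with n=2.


d = 274, d mod 4 = 2, so disc(K) = 4d = 1096; |disc(K)| = 1096
Real quadratic field, so n = 2, s = r2 = 0, r1 = 2
M = (n!/n^n) * (4/pi)^s * sqrt(|disc(K)|) = (2!/2^2) * (4/pi)^0 * sqrt(1096)
= 0.5 * 1.000000 * 33.105891
= 16.5529

16.5529


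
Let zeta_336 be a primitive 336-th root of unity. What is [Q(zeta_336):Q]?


The degree equals Euler's totient phi(336).
336 = 2^4 * 3 * 7
phi(336) = 96

96


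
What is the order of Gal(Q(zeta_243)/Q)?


|Gal(Q(zeta_243)/Q)| = phi(243)
= 162

162


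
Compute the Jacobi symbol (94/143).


Compute (94/143) via quadratic reciprocity:
  pull out 2: (2/143) = +1  (since 143 mod 8 = 7)
  reciprocity: (47/143) -> -(143/47)
  reduce: (2/47)
  pull out 2: (2/47) = +1  (since 47 mod 8 = 7)
  (1/47) = 1
Product of signs = -1

-1


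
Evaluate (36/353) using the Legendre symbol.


p = 353 is prime, so compute (36/353) with the reciprocity algorithm (Jacobi-symbol steps: pull out 2s via (2/n), flip via reciprocity, reduce):
  pull out 2: (2/353) = +1  (since 353 mod 8 = 1)
  pull out 2: (2/353) = +1  (since 353 mod 8 = 1)
  reciprocity: (9/353) -> +(353/9)
  reduce: (2/9)
  pull out 2: (2/9) = +1  (since 9 mod 8 = 1)
  (1/9) = 1
Product of signs = 1
(36/353) = 1

1


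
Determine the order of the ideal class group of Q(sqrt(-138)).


K = Q(sqrt(-138)). d mod 4 = 2, so D = disc(K) = 4d = -552
h(K) equals the number of primitive reduced positive-definite forms (a, b, c) = a*x^2 + b*x*y + c*y^2 with b^2 - 4ac = D,
where reduced means |b| <= a <= c, with b >= 0 whenever |b| = a or a = c, and primitive means gcd(a, b, c) = 1.
Reduced forces 3a^2 <= |D| = 552, so 1 <= a <= 13; b must have the parity of D, and c = (b^2 - D)/(4a) must be an integer >= a.
Enumerate a = 1..13, b in [-a, a]:
  a=1: (1, 0, 138)  [1]
  a=2: (2, 0, 69)  [1]
  a=3: (3, 0, 46)  [1]
  a=4..5: none
  a=6: (6, 0, 23)  [1]
  a=7: (7, -6, 21), (7, 6, 21)  [2]
  a=8..10: none
  a=11: (11, -8, 14), (11, 8, 14)  [2]
  a=12..13: none
Total reduced forms: 1 + 1 + 1 + 1 + 2 + 2 = 8
h = 8

8


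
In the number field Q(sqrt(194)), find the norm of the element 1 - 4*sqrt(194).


N(a + b*sqrt(d)) = a^2 - d*b^2
= (1)^2 - (194)*(-4)^2
= 1 - 3104
= -3103

-3103


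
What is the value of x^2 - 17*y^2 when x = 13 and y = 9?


x^2 - d*y^2
= 13^2 - 17*9^2
= 169 - 1377
= -1208

-1208


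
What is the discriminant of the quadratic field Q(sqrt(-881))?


For K = Q(sqrt(d)) with d squarefree: disc(K) = d if d = 1 mod 4, and disc(K) = 4d if d = 2 or 3 mod 4.
Here d = -881, and d mod 4 = 3.
d = 3 mod 4, not 1 (O_K = Z[sqrt(d)]), so disc(K) = 4d = 4 * (-881) = -3524

-3524


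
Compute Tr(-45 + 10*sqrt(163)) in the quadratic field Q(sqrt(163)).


Tr(a + b*sqrt(d)) = (a + b*sqrt(d)) + (a - b*sqrt(d)) = 2a
= 2 * (-45)
= -90

-90


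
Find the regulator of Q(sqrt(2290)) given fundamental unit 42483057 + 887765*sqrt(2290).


epsilon = 42483057 + 887765*sqrt(2290)
= 8.4966e+07
R = ln(8.4966e+07)
= 18.2578

18.2578


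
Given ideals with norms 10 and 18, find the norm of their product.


N(IJ) = N(I) * N(J)
= 10 * 18
= 180

180


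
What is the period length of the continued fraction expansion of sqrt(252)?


Run the CF algorithm for sqrt(252).
a_0 = floor(sqrt(252)) = 15; set m_0=0, q_0=1.
Recurrence: m' = q*a - m,  q' = (d - m'^2)/q,  a' = floor((a_0 + m')/q').
  step 1: m=15, q=27, a=1
  step 2: m=12, q=4, a=6
  step 3: m=12, q=27, a=1
  step 4: m=15, q=1, a=30
a_4 = 2*a_0 = 30, so the period closes here.
sqrt(252) = [15; 1, 6, 1, 30]
Period length = 4

4


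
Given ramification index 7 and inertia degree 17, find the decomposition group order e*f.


|D_P| = e * f
= 7 * 17
= 119

119


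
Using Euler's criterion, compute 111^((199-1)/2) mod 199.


p = 199 is prime and the exponent is (p-1)/2 = 99, so by Euler's criterion 111^99 = (111/199) = +1 or -1 mod 199.
Compute by square-and-multiply:
  99 = 64 + 32 + 2 + 1 (binary 1100011)
  Repeated squaring mod 199: 111^1 = 111, 111^2 = 182, 111^4 = 90, 111^8 = 140, 111^16 = 98, 111^32 = 52, 111^64 = 117
  111^99 = 111^64 * 111^32 * 111^2 * 111^1 = 117 * 52 * 182 * 111 mod 199
    117 * 52 = 6084 = 114 mod 199
    114 * 182 = 20748 = 52 mod 199
    52 * 111 = 5772 = 1 mod 199
  111^99 = 1 mod 199
Result 1: 111 is a quadratic residue mod 199.
111^99 mod 199 = 1

1


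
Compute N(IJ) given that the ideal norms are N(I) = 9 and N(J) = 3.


N(IJ) = N(I) * N(J)
= 9 * 3
= 27

27


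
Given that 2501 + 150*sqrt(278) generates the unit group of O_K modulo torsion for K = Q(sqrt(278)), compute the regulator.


epsilon = 2501 + 150*sqrt(278)
= 5001.9998
R = ln(5001.9998)
= 8.5176

8.5176


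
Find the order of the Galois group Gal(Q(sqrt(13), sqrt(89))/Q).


The 2 square roots of distinct primes are multiplicatively independent over Q,
so [K:Q] = 2^2 and Gal(K/Q) is isomorphic to (Z/2Z)^2.
|Gal| = 2^2 = 4

4


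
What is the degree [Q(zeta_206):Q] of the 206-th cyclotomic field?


The degree equals Euler's totient phi(206).
206 = 2 * 103
phi(206) = 102

102


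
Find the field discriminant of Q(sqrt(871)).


For K = Q(sqrt(d)) with d squarefree: disc(K) = d if d = 1 mod 4, and disc(K) = 4d if d = 2 or 3 mod 4.
Here d = 871, and d mod 4 = 3.
d = 3 mod 4, not 1 (O_K = Z[sqrt(d)]), so disc(K) = 4d = 4 * (871) = 3484

3484


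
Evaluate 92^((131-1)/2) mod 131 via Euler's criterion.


p = 131 is prime and the exponent is (p-1)/2 = 65, so by Euler's criterion 92^65 = (92/131) = +1 or -1 mod 131.
Compute by square-and-multiply:
  65 = 64 + 1 (binary 1000001)
  Repeated squaring mod 131: 92^1 = 92, 92^2 = 80, 92^4 = 112, 92^8 = 99, 92^16 = 107, 92^32 = 52, 92^64 = 84
  92^65 = 92^64 * 92^1 = 84 * 92 mod 131
    84 * 92 = 7728 = 130 mod 131
  92^65 = 130 mod 131
Result 130 = p - 1 = -1 mod 131: 92 is a quadratic non-residue mod 131. As a residue in [0, p-1] the value is 130.
92^65 mod 131 = 130

130


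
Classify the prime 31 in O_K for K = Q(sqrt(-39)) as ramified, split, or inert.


K = Q(sqrt(-39)). Since d mod 4 = 1, disc(K) = -39.
Check p | disc: -39 mod 31 = 23.
p does not divide disc. Compute Legendre symbol (d/p):
23^((31-1)/2) mod 31 = -1
(d/p) = -1, so p is inert: (p) stays prime with e=1, f=2, g=1.
Therefore p is inert.

inert


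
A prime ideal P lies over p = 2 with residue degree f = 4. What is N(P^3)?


N(P^a) = p^(a*f)
= 2^(3*4)
= 2^12
= 4096

4096


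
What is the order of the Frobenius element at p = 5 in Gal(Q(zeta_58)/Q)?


The Frobenius at p in Gal(Q(zeta_n)/Q) = (Z/nZ)* is the class of p, so its order is ord_58(5), the smallest k >= 1 with 5^k = 1 mod 58.
n = 58 = 2 * 29, phi(58) = 28; the order divides phi(n).
Divisors of 28: 1, 2, 4, 7, 14, 28
Repeated squaring mod 58: 5^1 = 5, 5^2 = 25, 5^4 = 45, 5^8 = 53, 5^16 = 25
Test divisors in increasing order:
  k=1: 5^1 = 5 mod 58
  k=2: 5^2 = 25 mod 58
  k=4: 5^4 = 45 mod 58
  k=7: 5^7 = 45 * 25 * 5 = 57 mod 58
  k=14: 5^14 = 53 * 45 * 25 = 1 mod 58  <- first divisor giving 1
Order = 14

14


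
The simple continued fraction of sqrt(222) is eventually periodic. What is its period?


Run the CF algorithm for sqrt(222).
a_0 = floor(sqrt(222)) = 14; set m_0=0, q_0=1.
Recurrence: m' = q*a - m,  q' = (d - m'^2)/q,  a' = floor((a_0 + m')/q').
  step 1: m=14, q=26, a=1
  step 2: m=12, q=3, a=8
  step 3: m=12, q=26, a=1
  step 4: m=14, q=1, a=28
a_4 = 2*a_0 = 28, so the period closes here.
sqrt(222) = [14; 1, 8, 1, 28]
Period length = 4

4


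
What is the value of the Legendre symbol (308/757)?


p = 757 is prime, so compute (308/757) with the reciprocity algorithm (Jacobi-symbol steps: pull out 2s via (2/n), flip via reciprocity, reduce):
  pull out 2: (2/757) = -1  (since 757 mod 8 = 5)
  pull out 2: (2/757) = -1  (since 757 mod 8 = 5)
  reciprocity: (77/757) -> +(757/77)
  reduce: (64/77)
  pull out 2: (2/77) = -1  (since 77 mod 8 = 5)
  pull out 2: (2/77) = -1  (since 77 mod 8 = 5)
  pull out 2: (2/77) = -1  (since 77 mod 8 = 5)
  pull out 2: (2/77) = -1  (since 77 mod 8 = 5)
  pull out 2: (2/77) = -1  (since 77 mod 8 = 5)
  pull out 2: (2/77) = -1  (since 77 mod 8 = 5)
  (1/77) = 1
Product of signs = 1
(308/757) = 1

1


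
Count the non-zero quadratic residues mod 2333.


For prime p, the number of non-zero quadratic residues is (p-1)/2.
= (2333-1)/2
= 1166

1166


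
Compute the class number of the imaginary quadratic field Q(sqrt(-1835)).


K = Q(sqrt(-1835)). d mod 4 = 1, so D = disc(K) = d = -1835
h(K) equals the number of primitive reduced positive-definite forms (a, b, c) = a*x^2 + b*x*y + c*y^2 with b^2 - 4ac = D,
where reduced means |b| <= a <= c, with b >= 0 whenever |b| = a or a = c, and primitive means gcd(a, b, c) = 1.
Reduced forces 3a^2 <= |D| = 1835, so 1 <= a <= 24; b must have the parity of D, and c = (b^2 - D)/(4a) must be an integer >= a.
Enumerate a = 1..24, b in [-a, a]:
  a=1: (1, 1, 459)  [1]
  a=2: none
  a=3: (3, -1, 153), (3, 1, 153)  [2]
  a=4: none
  a=5: (5, 5, 93)  [1]
  a=6..8: none
  a=9: (9, -1, 51), (9, 1, 51)  [2]
  a=10..14: none
  a=15: (15, -5, 31), (15, 5, 31)  [2]
  a=16: none
  a=17: (17, -1, 27), (17, 1, 27)  [2]
  a=18..24: none
Total reduced forms: 1 + 2 + 1 + 2 + 2 + 2 = 10
h = 10

10


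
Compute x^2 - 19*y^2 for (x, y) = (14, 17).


x^2 - d*y^2
= 14^2 - 19*17^2
= 196 - 5491
= -5295

-5295


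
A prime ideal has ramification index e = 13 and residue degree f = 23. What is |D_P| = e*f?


|D_P| = e * f
= 13 * 23
= 299

299


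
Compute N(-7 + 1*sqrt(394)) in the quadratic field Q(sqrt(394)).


N(a + b*sqrt(d)) = a^2 - d*b^2
= (-7)^2 - (394)*(1)^2
= 49 - 394
= -345

-345


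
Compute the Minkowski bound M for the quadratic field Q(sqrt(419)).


d = 419, d mod 4 = 3, so disc(K) = 4d = 1676; |disc(K)| = 1676
Real quadratic field, so n = 2, s = r2 = 0, r1 = 2
M = (n!/n^n) * (4/pi)^s * sqrt(|disc(K)|) = (2!/2^2) * (4/pi)^0 * sqrt(1676)
= 0.5 * 1.000000 * 40.938979
= 20.4695

20.4695


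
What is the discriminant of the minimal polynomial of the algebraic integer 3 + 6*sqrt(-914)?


The element 3 + 6*sqrt(-914) has minimal polynomial:
x^2 - 6*x + 32913
Discriminant = (-6)^2 - 4*(32913)
= 36 - 131652
= -131616

-131616


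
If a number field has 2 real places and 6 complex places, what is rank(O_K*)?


By Dirichlet's unit theorem:
rank = r1 + r2 - 1
= 2 + 6 - 1
= 7

7


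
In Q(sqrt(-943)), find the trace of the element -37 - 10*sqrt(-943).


Tr(a + b*sqrt(d)) = (a + b*sqrt(d)) + (a - b*sqrt(d)) = 2a
= 2 * (-37)
= -74

-74


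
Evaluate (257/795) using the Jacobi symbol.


Compute (257/795) via quadratic reciprocity:
  reciprocity: (257/795) -> +(795/257)
  reduce: (24/257)
  pull out 2: (2/257) = +1  (since 257 mod 8 = 1)
  pull out 2: (2/257) = +1  (since 257 mod 8 = 1)
  pull out 2: (2/257) = +1  (since 257 mod 8 = 1)
  reciprocity: (3/257) -> +(257/3)
  reduce: (2/3)
  pull out 2: (2/3) = -1  (since 3 mod 8 = 3)
  (1/3) = 1
Product of signs = -1

-1


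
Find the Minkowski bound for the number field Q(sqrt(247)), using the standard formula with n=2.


d = 247, d mod 4 = 3, so disc(K) = 4d = 988; |disc(K)| = 988
Real quadratic field, so n = 2, s = r2 = 0, r1 = 2
M = (n!/n^n) * (4/pi)^s * sqrt(|disc(K)|) = (2!/2^2) * (4/pi)^0 * sqrt(988)
= 0.5 * 1.000000 * 31.432467
= 15.7162

15.7162


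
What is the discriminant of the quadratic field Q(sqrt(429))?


For K = Q(sqrt(d)) with d squarefree: disc(K) = d if d = 1 mod 4, and disc(K) = 4d if d = 2 or 3 mod 4.
Here d = 429, and d mod 4 = 1.
d = 1 mod 4 (O_K = Z[(1+sqrt(d))/2]), so disc(K) = d = 429

429


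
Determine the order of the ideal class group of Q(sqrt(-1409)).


K = Q(sqrt(-1409)). d mod 4 = 3, so D = disc(K) = 4d = -5636
h(K) equals the number of primitive reduced positive-definite forms (a, b, c) = a*x^2 + b*x*y + c*y^2 with b^2 - 4ac = D,
where reduced means |b| <= a <= c, with b >= 0 whenever |b| = a or a = c, and primitive means gcd(a, b, c) = 1.
Reduced forces 3a^2 <= |D| = 5636, so 1 <= a <= 43; b must have the parity of D, and c = (b^2 - D)/(4a) must be an integer >= a.
Enumerate a = 1..43, b in [-a, a]:
  a=1: (1, 0, 1409)  [1]
  a=2: (2, 2, 705)  [1]
  a=3: (3, -2, 470), (3, 2, 470)  [2]
  a=4: none
  a=5: (5, -2, 282), (5, 2, 282)  [2]
  a=6: (6, -2, 235), (6, 2, 235)  [2]
  a=7..8: none
  a=9: (9, -4, 157), (9, 4, 157)  [2]
  a=10: (10, -2, 141), (10, 2, 141)  [2]
  a=11..14: none
  a=15: (15, -8, 95), (15, -2, 94), (15, 2, 94), (15, 8, 95)  [4]
  a=16: none
  a=17: (17, -12, 85), (17, 12, 85)  [2]
  a=18: (18, -14, 81), (18, 14, 81)  [2]
  a=19: (19, -8, 75), (19, 8, 75)  [2]
  a=20..24: none
  a=25: (25, -8, 57), (25, 8, 57)  [2]
  a=26: none
  a=27: (27, -14, 54), (27, 14, 54)  [2]
  a=28..29: none
  a=30: (30, -22, 51), (30, -2, 47), (30, 2, 47), (30, 22, 51)  [4]
  a=31..33: none
  a=34: (34, -22, 45), (34, 22, 45)  [2]
  a=35..36: none
  a=37: (37, -32, 45), (37, 32, 45)  [2]
  a=38: (38, -30, 43), (38, 30, 43)  [2]
  a=39..43: none
Total reduced forms: 1 + 1 + 2 + 2 + 2 + 2 + 2 + 4 + 2 + 2 + 2 + 2 + 2 + 4 + 2 + 2 + 2 = 36
h = 36

36


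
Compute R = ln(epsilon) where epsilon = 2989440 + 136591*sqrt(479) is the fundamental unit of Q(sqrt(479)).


epsilon = 2989440 + 136591*sqrt(479)
= 5.9789e+06
R = ln(5.9789e+06)
= 15.6037

15.6037


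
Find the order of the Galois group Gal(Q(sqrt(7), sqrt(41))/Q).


The 2 square roots of distinct primes are multiplicatively independent over Q,
so [K:Q] = 2^2 and Gal(K/Q) is isomorphic to (Z/2Z)^2.
|Gal| = 2^2 = 4

4


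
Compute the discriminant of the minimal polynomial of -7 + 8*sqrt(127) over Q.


The element -7 + 8*sqrt(127) has minimal polynomial:
x^2 + 14*x - 8079
Discriminant = (14)^2 - 4*(-8079)
= 196 + 32316
= 32512

32512


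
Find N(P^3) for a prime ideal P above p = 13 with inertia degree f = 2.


N(P^a) = p^(a*f)
= 13^(3*2)
= 13^6
= 4826809

4826809


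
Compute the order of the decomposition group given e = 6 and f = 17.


|D_P| = e * f
= 6 * 17
= 102

102


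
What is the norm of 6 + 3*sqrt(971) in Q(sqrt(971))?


N(a + b*sqrt(d)) = a^2 - d*b^2
= (6)^2 - (971)*(3)^2
= 36 - 8739
= -8703

-8703


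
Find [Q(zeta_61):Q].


The degree equals Euler's totient phi(61).
61 = 61
phi(61) = 60

60


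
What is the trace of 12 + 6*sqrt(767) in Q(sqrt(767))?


Tr(a + b*sqrt(d)) = (a + b*sqrt(d)) + (a - b*sqrt(d)) = 2a
= 2 * (12)
= 24

24


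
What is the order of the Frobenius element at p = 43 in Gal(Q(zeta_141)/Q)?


The Frobenius at p in Gal(Q(zeta_n)/Q) = (Z/nZ)* is the class of p, so its order is ord_141(43), the smallest k >= 1 with 43^k = 1 mod 141.
n = 141 = 3 * 47, phi(141) = 92; the order divides phi(n).
Divisors of 92: 1, 2, 4, 23, 46, 92
Repeated squaring mod 141: 43^1 = 43, 43^2 = 16, 43^4 = 115, 43^8 = 112, 43^16 = 136, 43^32 = 25, 43^64 = 61
Test divisors in increasing order:
  k=1: 43^1 = 43 mod 141
  k=2: 43^2 = 16 mod 141
  k=4: 43^4 = 115 mod 141
  k=23: 43^23 = 136 * 115 * 16 * 43 = 46 mod 141
  k=46: 43^46 = 25 * 112 * 115 * 16 = 1 mod 141  <- first divisor giving 1
Order = 46

46


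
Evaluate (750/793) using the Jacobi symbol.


Compute (750/793) via quadratic reciprocity:
  pull out 2: (2/793) = +1  (since 793 mod 8 = 1)
  reciprocity: (375/793) -> +(793/375)
  reduce: (43/375)
  reciprocity: (43/375) -> -(375/43)
  reduce: (31/43)
  reciprocity: (31/43) -> -(43/31)
  reduce: (12/31)
  pull out 2: (2/31) = +1  (since 31 mod 8 = 7)
  pull out 2: (2/31) = +1  (since 31 mod 8 = 7)
  reciprocity: (3/31) -> -(31/3)
  reduce: (1/3)
  (1/3) = 1
Product of signs = -1

-1


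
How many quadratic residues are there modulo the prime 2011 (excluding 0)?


For prime p, the number of non-zero quadratic residues is (p-1)/2.
= (2011-1)/2
= 1005

1005


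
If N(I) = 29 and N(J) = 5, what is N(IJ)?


N(IJ) = N(I) * N(J)
= 29 * 5
= 145

145


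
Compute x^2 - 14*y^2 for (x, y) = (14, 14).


x^2 - d*y^2
= 14^2 - 14*14^2
= 196 - 2744
= -2548

-2548


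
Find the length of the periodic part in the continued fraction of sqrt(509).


Run the CF algorithm for sqrt(509).
a_0 = floor(sqrt(509)) = 22; set m_0=0, q_0=1.
Recurrence: m' = q*a - m,  q' = (d - m'^2)/q,  a' = floor((a_0 + m')/q').
  step 1: m=22, q=25, a=1
  step 2: m=3, q=20, a=1
  step 3: m=17, q=11, a=3
  step 4: m=16, q=23, a=1
  step 5: m=7, q=20, a=1
  step 6: m=13, q=17, a=2
  step 7: m=21, q=4, a=10
  step 8: m=19, q=37, a=1
  step 9: m=18, q=5, a=8
  step 10: m=22, q=5, a=8
  step 11: m=18, q=37, a=1
  step 12: m=19, q=4, a=10
  step 13: m=21, q=17, a=2
  step 14: m=13, q=20, a=1
  step 15: m=7, q=23, a=1
  step 16: m=16, q=11, a=3
  step 17: m=17, q=20, a=1
  step 18: m=3, q=25, a=1
  step 19: m=22, q=1, a=44
a_19 = 2*a_0 = 44, so the period closes here.
sqrt(509) = [22; 1, 1, 3, 1, 1, 2, 10, 1, 8, 8, 1, 10, 2, 1, 1, 3, 1, 1, 44]
Period length = 19

19


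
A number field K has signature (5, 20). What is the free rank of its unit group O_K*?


By Dirichlet's unit theorem:
rank = r1 + r2 - 1
= 5 + 20 - 1
= 24

24


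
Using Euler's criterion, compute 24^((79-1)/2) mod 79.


p = 79 is prime and the exponent is (p-1)/2 = 39, so by Euler's criterion 24^39 = (24/79) = +1 or -1 mod 79.
Compute by square-and-multiply:
  39 = 32 + 4 + 2 + 1 (binary 100111)
  Repeated squaring mod 79: 24^1 = 24, 24^2 = 23, 24^4 = 55, 24^8 = 23, 24^16 = 55, 24^32 = 23
  24^39 = 24^32 * 24^4 * 24^2 * 24^1 = 23 * 55 * 23 * 24 mod 79
    23 * 55 = 1265 = 1 mod 79
    1 * 23 = 23 = 23 mod 79
    23 * 24 = 552 = 78 mod 79
  24^39 = 78 mod 79
Result 78 = p - 1 = -1 mod 79: 24 is a quadratic non-residue mod 79. As a residue in [0, p-1] the value is 78.
24^39 mod 79 = 78

78


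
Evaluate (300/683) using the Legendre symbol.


p = 683 is prime, so compute (300/683) with the reciprocity algorithm (Jacobi-symbol steps: pull out 2s via (2/n), flip via reciprocity, reduce):
  pull out 2: (2/683) = -1  (since 683 mod 8 = 3)
  pull out 2: (2/683) = -1  (since 683 mod 8 = 3)
  reciprocity: (75/683) -> -(683/75)
  reduce: (8/75)
  pull out 2: (2/75) = -1  (since 75 mod 8 = 3)
  pull out 2: (2/75) = -1  (since 75 mod 8 = 3)
  pull out 2: (2/75) = -1  (since 75 mod 8 = 3)
  (1/75) = 1
Product of signs = 1
(300/683) = 1

1


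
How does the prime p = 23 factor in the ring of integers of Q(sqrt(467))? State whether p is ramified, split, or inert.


K = Q(sqrt(467)). Since d mod 4 = 3, disc(K) = 1868.
Check p | disc: 1868 mod 23 = 5.
p does not divide disc. Compute Legendre symbol (d/p):
7^((23-1)/2) mod 23 = -1
(d/p) = -1, so p is inert: (p) stays prime with e=1, f=2, g=1.
Therefore p is inert.

inert


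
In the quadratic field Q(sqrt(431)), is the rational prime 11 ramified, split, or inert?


K = Q(sqrt(431)). Since d mod 4 = 3, disc(K) = 1724.
Check p | disc: 1724 mod 11 = 8.
p does not divide disc. Compute Legendre symbol (d/p):
2^((11-1)/2) mod 11 = -1
(d/p) = -1, so p is inert: (p) stays prime with e=1, f=2, g=1.
Therefore p is inert.

inert


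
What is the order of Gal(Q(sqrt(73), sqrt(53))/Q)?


The 2 square roots of distinct primes are multiplicatively independent over Q,
so [K:Q] = 2^2 and Gal(K/Q) is isomorphic to (Z/2Z)^2.
|Gal| = 2^2 = 4

4


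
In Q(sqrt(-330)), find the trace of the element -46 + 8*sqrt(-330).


Tr(a + b*sqrt(d)) = (a + b*sqrt(d)) + (a - b*sqrt(d)) = 2a
= 2 * (-46)
= -92

-92


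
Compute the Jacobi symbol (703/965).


Compute (703/965) via quadratic reciprocity:
  reciprocity: (703/965) -> +(965/703)
  reduce: (262/703)
  pull out 2: (2/703) = +1  (since 703 mod 8 = 7)
  reciprocity: (131/703) -> -(703/131)
  reduce: (48/131)
  pull out 2: (2/131) = -1  (since 131 mod 8 = 3)
  pull out 2: (2/131) = -1  (since 131 mod 8 = 3)
  pull out 2: (2/131) = -1  (since 131 mod 8 = 3)
  pull out 2: (2/131) = -1  (since 131 mod 8 = 3)
  reciprocity: (3/131) -> -(131/3)
  reduce: (2/3)
  pull out 2: (2/3) = -1  (since 3 mod 8 = 3)
  (1/3) = 1
Product of signs = -1

-1


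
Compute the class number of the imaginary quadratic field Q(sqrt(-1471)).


K = Q(sqrt(-1471)). d mod 4 = 1, so D = disc(K) = d = -1471
h(K) equals the number of primitive reduced positive-definite forms (a, b, c) = a*x^2 + b*x*y + c*y^2 with b^2 - 4ac = D,
where reduced means |b| <= a <= c, with b >= 0 whenever |b| = a or a = c, and primitive means gcd(a, b, c) = 1.
Reduced forces 3a^2 <= |D| = 1471, so 1 <= a <= 22; b must have the parity of D, and c = (b^2 - D)/(4a) must be an integer >= a.
Enumerate a = 1..22, b in [-a, a]:
  a=1: (1, 1, 368)  [1]
  a=2: (2, -1, 184), (2, 1, 184)  [2]
  a=3: none
  a=4: (4, -1, 92), (4, 1, 92)  [2]
  a=5: (5, -3, 74), (5, 3, 74)  [2]
  a=6..7: none
  a=8: (8, -1, 46), (8, 1, 46)  [2]
  a=9: none
  a=10: (10, -7, 38), (10, -3, 37), (10, 3, 37), (10, 7, 38)  [4]
  a=11: (11, -5, 34), (11, 5, 34)  [2]
  a=12..15: none
  a=16: (16, -1, 23), (16, 1, 23)  [2]
  a=17: (17, -5, 22), (17, 5, 22)  [2]
  a=18: none
  a=19: (19, -7, 20), (19, 7, 20)  [2]
  a=20: (20, -17, 22), (20, 17, 22)  [2]
  a=21..22: none
Total reduced forms: 1 + 2 + 2 + 2 + 2 + 4 + 2 + 2 + 2 + 2 + 2 = 23
h = 23

23


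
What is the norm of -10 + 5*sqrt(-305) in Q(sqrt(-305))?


N(a + b*sqrt(d)) = a^2 - d*b^2
= (-10)^2 - (-305)*(5)^2
= 100 + 7625
= 7725

7725


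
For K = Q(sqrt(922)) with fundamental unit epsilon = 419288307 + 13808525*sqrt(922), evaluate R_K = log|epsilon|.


epsilon = 419288307 + 13808525*sqrt(922)
= 8.3858e+08
R = ln(8.3858e+08)
= 20.5472

20.5472


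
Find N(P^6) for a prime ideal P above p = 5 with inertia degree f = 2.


N(P^a) = p^(a*f)
= 5^(6*2)
= 5^12
= 244140625

244140625


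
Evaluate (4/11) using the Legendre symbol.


p = 11 is prime, so compute (4/11) with the reciprocity algorithm (Jacobi-symbol steps: pull out 2s via (2/n), flip via reciprocity, reduce):
  pull out 2: (2/11) = -1  (since 11 mod 8 = 3)
  pull out 2: (2/11) = -1  (since 11 mod 8 = 3)
  (1/11) = 1
Product of signs = 1
(4/11) = 1

1


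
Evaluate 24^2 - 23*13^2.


x^2 - d*y^2
= 24^2 - 23*13^2
= 576 - 3887
= -3311

-3311


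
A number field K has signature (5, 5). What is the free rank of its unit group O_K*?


By Dirichlet's unit theorem:
rank = r1 + r2 - 1
= 5 + 5 - 1
= 9

9


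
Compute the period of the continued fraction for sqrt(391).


Run the CF algorithm for sqrt(391).
a_0 = floor(sqrt(391)) = 19; set m_0=0, q_0=1.
Recurrence: m' = q*a - m,  q' = (d - m'^2)/q,  a' = floor((a_0 + m')/q').
  step 1: m=19, q=30, a=1
  step 2: m=11, q=9, a=3
  step 3: m=16, q=15, a=2
  step 4: m=14, q=13, a=2
  step 5: m=12, q=19, a=1
  step 6: m=7, q=18, a=1
  step 7: m=11, q=15, a=2
  step 8: m=19, q=2, a=19
  step 9: m=19, q=15, a=2
  step 10: m=11, q=18, a=1
  step 11: m=7, q=19, a=1
  step 12: m=12, q=13, a=2
  step 13: m=14, q=15, a=2
  step 14: m=16, q=9, a=3
  step 15: m=11, q=30, a=1
  step 16: m=19, q=1, a=38
a_16 = 2*a_0 = 38, so the period closes here.
sqrt(391) = [19; 1, 3, 2, 2, 1, 1, 2, 19, 2, 1, 1, 2, 2, 3, 1, 38]
Period length = 16

16


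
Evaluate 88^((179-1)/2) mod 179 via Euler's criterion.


p = 179 is prime and the exponent is (p-1)/2 = 89, so by Euler's criterion 88^89 = (88/179) = +1 or -1 mod 179.
Compute by square-and-multiply:
  89 = 64 + 16 + 8 + 1 (binary 1011001)
  Repeated squaring mod 179: 88^1 = 88, 88^2 = 47, 88^4 = 61, 88^8 = 141, 88^16 = 12, 88^32 = 144, 88^64 = 151
  88^89 = 88^64 * 88^16 * 88^8 * 88^1 = 151 * 12 * 141 * 88 mod 179
    151 * 12 = 1812 = 22 mod 179
    22 * 141 = 3102 = 59 mod 179
    59 * 88 = 5192 = 1 mod 179
  88^89 = 1 mod 179
Result 1: 88 is a quadratic residue mod 179.
88^89 mod 179 = 1

1
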